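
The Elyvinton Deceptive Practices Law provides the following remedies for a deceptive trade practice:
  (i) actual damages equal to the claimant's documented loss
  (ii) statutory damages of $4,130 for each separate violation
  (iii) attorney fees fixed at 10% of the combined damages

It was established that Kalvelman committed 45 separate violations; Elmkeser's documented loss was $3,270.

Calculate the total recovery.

Statutory damages: 45 × $4,130 = $185,850
Combined damages: $3,270 + $185,850 = $189,120
Attorney fees: 10% of $189,120 = $18,912
Total recovery: $189,120 + $18,912 = $208,032

Total recovery: $208,032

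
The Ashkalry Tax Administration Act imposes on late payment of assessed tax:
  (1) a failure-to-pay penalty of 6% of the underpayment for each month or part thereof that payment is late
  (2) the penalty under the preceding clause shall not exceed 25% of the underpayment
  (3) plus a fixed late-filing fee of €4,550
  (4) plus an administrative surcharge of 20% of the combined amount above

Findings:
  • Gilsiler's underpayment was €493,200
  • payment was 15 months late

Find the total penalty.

Accrued rate: 6% × 15 = 90%, capped at 25% → 25%
Failure-to-pay penalty: 25% of €493,200 = €123,300
Penalty before surcharge: €123,300 + €4,550 = €127,850
Administrative surcharge: 20% of €127,850 = €25,570
Total penalty: €127,850 + €25,570 = €153,420

€153,420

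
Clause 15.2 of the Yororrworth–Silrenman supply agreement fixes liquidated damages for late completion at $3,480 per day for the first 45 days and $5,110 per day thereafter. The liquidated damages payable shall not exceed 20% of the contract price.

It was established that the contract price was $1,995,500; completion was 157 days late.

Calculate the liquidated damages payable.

First 45 days: 45 × $3,480 = $156,600
Remaining days: (157 − 45) × $5,110 = $572,320
Accrued per-day damages: $156,600 + $572,320 = $728,920
Cap: 20% of $1,995,500 = $399,100
Cap at $399,100: $728,920 exceeds the cap → $399,100

$399,100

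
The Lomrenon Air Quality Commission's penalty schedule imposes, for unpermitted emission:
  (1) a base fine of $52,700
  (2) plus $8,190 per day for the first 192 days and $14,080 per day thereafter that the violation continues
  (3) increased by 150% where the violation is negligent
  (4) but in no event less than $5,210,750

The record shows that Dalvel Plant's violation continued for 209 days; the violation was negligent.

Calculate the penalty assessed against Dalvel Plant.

First 192 days: 192 × $8,190 = $1,572,480
Remaining days: (209 − 192) × $14,080 = $239,360
Per-day component: $1,572,480 + $239,360 = $1,811,840
Base plus per-day: $52,700 + $1,811,840 = $1,864,540
Enhancement: 150% of $1,864,540 = $2,796,810
Enhanced fine: $1,864,540 + $2,796,810 = $4,661,350
Minimum $5,210,750: $4,661,350 is below the minimum → $5,210,750

Civil penalty: $5,210,750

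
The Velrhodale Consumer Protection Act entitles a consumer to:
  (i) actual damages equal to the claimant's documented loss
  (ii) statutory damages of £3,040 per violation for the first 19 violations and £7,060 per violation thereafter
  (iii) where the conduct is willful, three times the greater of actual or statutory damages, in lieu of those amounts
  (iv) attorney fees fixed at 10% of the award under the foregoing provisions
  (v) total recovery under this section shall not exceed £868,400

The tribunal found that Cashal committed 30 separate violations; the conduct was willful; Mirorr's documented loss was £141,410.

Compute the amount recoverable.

£466,653

First 19 violations: 19 × £3,040 = £57,760
Remaining violations: (30 − 19) × £7,060 = £77,660
Statutory damages: £57,760 + £77,660 = £135,420
Greater of actual damages (£141,410) or statutory damages (£135,420): £141,410
Trebled: 3 × £141,410 = £424,230
Attorney fees: 10% of £424,230 = £42,423
Total before cap: £424,230 + £42,423 = £466,653
Cap at £868,400: £466,653 is within the cap, no reduction.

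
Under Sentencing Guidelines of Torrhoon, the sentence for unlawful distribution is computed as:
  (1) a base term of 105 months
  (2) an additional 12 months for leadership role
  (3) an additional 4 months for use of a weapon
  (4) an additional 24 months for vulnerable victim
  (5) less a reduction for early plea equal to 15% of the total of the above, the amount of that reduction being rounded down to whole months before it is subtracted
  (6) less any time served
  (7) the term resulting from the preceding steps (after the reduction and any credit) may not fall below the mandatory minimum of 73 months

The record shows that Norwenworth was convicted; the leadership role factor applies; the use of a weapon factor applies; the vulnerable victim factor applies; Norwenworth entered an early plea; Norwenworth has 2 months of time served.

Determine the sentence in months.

Leadership role enhancement: +12 months
Use of a weapon enhancement: +4 months
Vulnerable victim enhancement: +24 months
Adjusted term: 105 months + 12 months + 4 months + 24 months = 145 months
Early plea reduction: 15% of 145 months = 21 months (rounded down)
After reduction: 145 − 21 = 124 months
Less time served: 124 months − 2 months = 122 months
Minimum 73 months: 122 months meets the minimum, no increase.

122 months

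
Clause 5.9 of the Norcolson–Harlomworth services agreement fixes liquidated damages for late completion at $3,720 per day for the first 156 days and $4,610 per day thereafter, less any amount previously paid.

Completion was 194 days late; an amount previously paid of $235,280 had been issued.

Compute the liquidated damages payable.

$520,220

First 156 days: 156 × $3,720 = $580,320
Remaining days: (194 − 156) × $4,610 = $175,180
Accrued per-day damages: $580,320 + $175,180 = $755,500
Less amount previously paid: $755,500 − $235,280 = $520,220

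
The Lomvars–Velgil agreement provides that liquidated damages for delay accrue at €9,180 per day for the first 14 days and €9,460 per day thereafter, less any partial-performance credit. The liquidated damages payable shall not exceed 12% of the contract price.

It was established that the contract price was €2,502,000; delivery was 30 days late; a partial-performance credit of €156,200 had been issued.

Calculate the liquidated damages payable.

€123,680

First 14 days: 14 × €9,180 = €128,520
Remaining days: (30 − 14) × €9,460 = €151,360
Accrued per-day damages: €128,520 + €151,360 = €279,880
Less partial-performance credit: €279,880 − €156,200 = €123,680
Cap: 12% of €2,502,000 = €300,240
Cap at €300,240: €123,680 is within the cap, no reduction.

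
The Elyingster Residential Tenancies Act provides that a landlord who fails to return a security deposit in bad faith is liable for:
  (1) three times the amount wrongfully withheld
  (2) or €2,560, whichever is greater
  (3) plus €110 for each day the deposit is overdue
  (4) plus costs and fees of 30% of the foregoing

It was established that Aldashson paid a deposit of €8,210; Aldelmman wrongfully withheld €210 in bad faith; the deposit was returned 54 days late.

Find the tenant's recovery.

€11,050

Trebled: 3 × €210 = €630
Minimum €2,560: €630 is below the minimum → €2,560
Late-return penalty: 54 × €110 = €5,940
Damages plus late penalty: €2,560 + €5,940 = €8,500
Costs and fees: 30% of €8,500 = €2,550
Total recovery: €8,500 + €2,550 = €11,050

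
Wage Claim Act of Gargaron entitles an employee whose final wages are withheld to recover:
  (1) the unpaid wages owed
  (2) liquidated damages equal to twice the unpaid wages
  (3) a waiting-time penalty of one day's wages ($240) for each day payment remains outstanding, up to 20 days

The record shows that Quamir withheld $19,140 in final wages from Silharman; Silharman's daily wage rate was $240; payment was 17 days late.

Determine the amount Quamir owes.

$61,500

Doubled: 2 × $19,140 = $38,280
Penalty days: min(17, 20) = 17
Waiting-time penalty: 17 × $240 = $4,080
Total award: $19,140 + $38,280 + $4,080 = $61,500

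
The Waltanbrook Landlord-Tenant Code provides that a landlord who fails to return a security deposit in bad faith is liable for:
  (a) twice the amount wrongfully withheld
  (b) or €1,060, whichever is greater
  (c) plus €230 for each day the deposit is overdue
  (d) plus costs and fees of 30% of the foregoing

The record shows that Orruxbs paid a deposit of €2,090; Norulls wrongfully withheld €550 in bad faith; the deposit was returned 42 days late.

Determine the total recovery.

Recovery: €13,988

Doubled: 2 × €550 = €1,100
Minimum €1,060: €1,100 meets the minimum, no increase.
Late-return penalty: 42 × €230 = €9,660
Damages plus late penalty: €1,100 + €9,660 = €10,760
Costs and fees: 30% of €10,760 = €3,228
Total recovery: €10,760 + €3,228 = €13,988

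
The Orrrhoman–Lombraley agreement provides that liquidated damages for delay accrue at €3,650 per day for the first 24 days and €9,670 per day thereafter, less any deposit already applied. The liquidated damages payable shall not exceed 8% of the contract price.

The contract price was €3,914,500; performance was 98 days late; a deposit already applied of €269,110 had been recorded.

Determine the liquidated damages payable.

€313,160

First 24 days: 24 × €3,650 = €87,600
Remaining days: (98 − 24) × €9,670 = €715,580
Accrued per-day damages: €87,600 + €715,580 = €803,180
Less deposit already applied: €803,180 − €269,110 = €534,070
Cap: 8% of €3,914,500 = €313,160
Cap at €313,160: €534,070 exceeds the cap → €313,160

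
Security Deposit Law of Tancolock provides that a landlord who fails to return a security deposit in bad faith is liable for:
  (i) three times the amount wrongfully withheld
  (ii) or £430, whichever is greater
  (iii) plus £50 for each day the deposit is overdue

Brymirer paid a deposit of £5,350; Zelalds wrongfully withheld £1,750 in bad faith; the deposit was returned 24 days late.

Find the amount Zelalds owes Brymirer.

Recovery: £6,450

Trebled: 3 × £1,750 = £5,250
Minimum £430: £5,250 meets the minimum, no increase.
Late-return penalty: 24 × £50 = £1,200
Damages plus late penalty: £5,250 + £1,200 = £6,450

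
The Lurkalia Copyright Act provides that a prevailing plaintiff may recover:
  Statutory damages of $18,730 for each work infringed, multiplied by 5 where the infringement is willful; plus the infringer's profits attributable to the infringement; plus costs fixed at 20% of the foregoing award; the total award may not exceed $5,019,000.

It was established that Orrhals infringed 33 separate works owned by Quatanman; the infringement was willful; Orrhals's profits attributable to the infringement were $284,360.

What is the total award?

$4,049,772

Statutory damages: 33 × $18,730 = $618,090
Multiplied by 5: 5 × $618,090 = $3,090,450
Combined award: $3,090,450 + $284,360 = $3,374,810
Costs: 20% of $3,374,810 = $674,962
Award plus costs: $3,374,810 + $674,962 = $4,049,772
Cap at $5,019,000: $4,049,772 is within the cap, no reduction.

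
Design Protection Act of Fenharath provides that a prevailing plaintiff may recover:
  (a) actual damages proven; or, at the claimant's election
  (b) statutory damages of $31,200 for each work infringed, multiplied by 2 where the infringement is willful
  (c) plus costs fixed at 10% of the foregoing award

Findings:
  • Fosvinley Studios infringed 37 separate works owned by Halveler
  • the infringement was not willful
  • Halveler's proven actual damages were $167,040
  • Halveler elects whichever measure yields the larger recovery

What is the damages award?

$1,269,840

Statutory damages: 37 × $31,200 = $1,154,400
Infringement not willful: no ×2 enhancement.
Greater of actual damages ($167,040) or statutory damages ($1,154,400): $1,154,400
Costs: 10% of $1,154,400 = $115,440
Award plus costs: $1,154,400 + $115,440 = $1,269,840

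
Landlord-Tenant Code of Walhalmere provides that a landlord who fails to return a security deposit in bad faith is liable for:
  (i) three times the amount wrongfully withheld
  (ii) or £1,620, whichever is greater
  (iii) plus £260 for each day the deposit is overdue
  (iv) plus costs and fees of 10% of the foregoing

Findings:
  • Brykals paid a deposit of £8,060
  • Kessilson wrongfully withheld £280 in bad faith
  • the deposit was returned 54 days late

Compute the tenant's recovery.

£17,226

Trebled: 3 × £280 = £840
Minimum £1,620: £840 is below the minimum → £1,620
Late-return penalty: 54 × £260 = £14,040
Damages plus late penalty: £1,620 + £14,040 = £15,660
Costs and fees: 10% of £15,660 = £1,566
Total recovery: £15,660 + £1,566 = £17,226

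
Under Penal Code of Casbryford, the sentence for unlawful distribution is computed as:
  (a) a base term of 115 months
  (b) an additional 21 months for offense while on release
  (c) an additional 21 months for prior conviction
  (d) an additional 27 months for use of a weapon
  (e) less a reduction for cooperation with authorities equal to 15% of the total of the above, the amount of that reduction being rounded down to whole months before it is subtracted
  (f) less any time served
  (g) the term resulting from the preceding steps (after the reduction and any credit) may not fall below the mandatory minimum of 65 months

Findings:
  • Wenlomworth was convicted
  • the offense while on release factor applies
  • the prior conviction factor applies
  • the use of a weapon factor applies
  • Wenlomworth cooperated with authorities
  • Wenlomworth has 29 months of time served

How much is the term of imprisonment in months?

128 months

Offense while on release enhancement: +21 months
Prior conviction enhancement: +21 months
Use of a weapon enhancement: +27 months
Adjusted term: 115 months + 21 months + 21 months + 27 months = 184 months
Cooperation with authorities reduction: 15% of 184 months = 27 months (rounded down)
After reduction: 184 − 27 = 157 months
Less time served: 157 months − 29 months = 128 months
Minimum 65 months: 128 months meets the minimum, no increase.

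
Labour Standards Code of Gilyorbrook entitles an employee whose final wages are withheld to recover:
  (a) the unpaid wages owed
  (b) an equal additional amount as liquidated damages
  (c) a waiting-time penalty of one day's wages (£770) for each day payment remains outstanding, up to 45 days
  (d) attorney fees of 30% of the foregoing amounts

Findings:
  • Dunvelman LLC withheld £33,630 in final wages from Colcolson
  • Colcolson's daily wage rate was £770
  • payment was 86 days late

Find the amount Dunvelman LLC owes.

£132,483

Liquidated damages (equal amount): £33,630
Penalty days: min(86, 45) = 45
Waiting-time penalty: 45 × £770 = £34,650
Subtotal: £33,630 + £33,630 + £34,650 = £101,910
Attorney fees: 30% of £101,910 = £30,573
Total award: £101,910 + £30,573 = £132,483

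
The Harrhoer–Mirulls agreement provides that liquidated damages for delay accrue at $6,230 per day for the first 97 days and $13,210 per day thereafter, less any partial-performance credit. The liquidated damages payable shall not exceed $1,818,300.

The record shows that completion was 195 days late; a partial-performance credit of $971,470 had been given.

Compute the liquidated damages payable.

$927,420

First 97 days: 97 × $6,230 = $604,310
Remaining days: (195 − 97) × $13,210 = $1,294,580
Accrued per-day damages: $604,310 + $1,294,580 = $1,898,890
Less partial-performance credit: $1,898,890 − $971,470 = $927,420
Cap at $1,818,300: $927,420 is within the cap, no reduction.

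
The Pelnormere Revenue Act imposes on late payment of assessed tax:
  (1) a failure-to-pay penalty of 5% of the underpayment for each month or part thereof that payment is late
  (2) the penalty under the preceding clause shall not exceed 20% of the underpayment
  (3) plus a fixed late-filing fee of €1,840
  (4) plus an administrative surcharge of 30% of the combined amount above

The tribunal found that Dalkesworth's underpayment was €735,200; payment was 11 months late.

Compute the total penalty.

€193,544

Accrued rate: 5% × 11 = 55%, capped at 20% → 20%
Failure-to-pay penalty: 20% of €735,200 = €147,040
Penalty before surcharge: €147,040 + €1,840 = €148,880
Administrative surcharge: 30% of €148,880 = €44,664
Total penalty: €148,880 + €44,664 = €193,544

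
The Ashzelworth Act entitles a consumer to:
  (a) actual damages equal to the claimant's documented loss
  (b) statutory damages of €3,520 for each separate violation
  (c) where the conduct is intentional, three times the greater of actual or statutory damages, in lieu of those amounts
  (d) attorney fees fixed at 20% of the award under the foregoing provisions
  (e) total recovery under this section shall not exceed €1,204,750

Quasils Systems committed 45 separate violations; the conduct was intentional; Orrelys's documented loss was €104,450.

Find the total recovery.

Statutory damages: 45 × €3,520 = €158,400
Greater of actual damages (€104,450) or statutory damages (€158,400): €158,400
Trebled: 3 × €158,400 = €475,200
Attorney fees: 20% of €475,200 = €95,040
Total before cap: €475,200 + €95,040 = €570,240
Cap at €1,204,750: €570,240 is within the cap, no reduction.

€570,240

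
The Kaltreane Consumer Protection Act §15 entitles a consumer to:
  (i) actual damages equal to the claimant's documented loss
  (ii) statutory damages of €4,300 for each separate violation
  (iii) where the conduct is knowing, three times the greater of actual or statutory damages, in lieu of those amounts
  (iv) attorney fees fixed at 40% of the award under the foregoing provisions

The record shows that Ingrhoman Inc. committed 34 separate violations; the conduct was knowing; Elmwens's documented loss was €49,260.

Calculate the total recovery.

€614,040

Statutory damages: 34 × €4,300 = €146,200
Greater of actual damages (€49,260) or statutory damages (€146,200): €146,200
Trebled: 3 × €146,200 = €438,600
Attorney fees: 40% of €438,600 = €175,440
Total recovery: €438,600 + €175,440 = €614,040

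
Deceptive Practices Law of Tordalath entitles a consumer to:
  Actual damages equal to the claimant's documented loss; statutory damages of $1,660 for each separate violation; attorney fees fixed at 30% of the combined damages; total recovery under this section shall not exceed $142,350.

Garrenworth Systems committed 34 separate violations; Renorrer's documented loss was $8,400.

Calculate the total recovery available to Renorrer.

$84,292

Statutory damages: 34 × $1,660 = $56,440
Combined damages: $8,400 + $56,440 = $64,840
Attorney fees: 30% of $64,840 = $19,452
Total before cap: $64,840 + $19,452 = $84,292
Cap at $142,350: $84,292 is within the cap, no reduction.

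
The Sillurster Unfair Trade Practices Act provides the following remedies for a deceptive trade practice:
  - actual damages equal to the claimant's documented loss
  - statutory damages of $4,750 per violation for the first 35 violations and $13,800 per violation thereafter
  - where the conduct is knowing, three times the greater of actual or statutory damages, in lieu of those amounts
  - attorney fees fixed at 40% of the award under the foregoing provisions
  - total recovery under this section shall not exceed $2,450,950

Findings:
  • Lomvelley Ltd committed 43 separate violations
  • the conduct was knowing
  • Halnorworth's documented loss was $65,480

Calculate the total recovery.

$1,161,930

First 35 violations: 35 × $4,750 = $166,250
Remaining violations: (43 − 35) × $13,800 = $110,400
Statutory damages: $166,250 + $110,400 = $276,650
Greater of actual damages ($65,480) or statutory damages ($276,650): $276,650
Trebled: 3 × $276,650 = $829,950
Attorney fees: 40% of $829,950 = $331,980
Total before cap: $829,950 + $331,980 = $1,161,930
Cap at $2,450,950: $1,161,930 is within the cap, no reduction.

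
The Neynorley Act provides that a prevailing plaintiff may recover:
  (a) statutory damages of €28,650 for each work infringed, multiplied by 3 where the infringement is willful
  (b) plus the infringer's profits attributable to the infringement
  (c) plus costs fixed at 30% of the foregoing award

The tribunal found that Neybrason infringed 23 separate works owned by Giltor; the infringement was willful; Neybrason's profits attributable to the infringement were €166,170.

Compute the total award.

Statutory damages: 23 × €28,650 = €658,950
Trebled: 3 × €658,950 = €1,976,850
Combined award: €1,976,850 + €166,170 = €2,143,020
Costs: 30% of €2,143,020 = €642,906
Award plus costs: €2,143,020 + €642,906 = €2,785,926

€2,785,926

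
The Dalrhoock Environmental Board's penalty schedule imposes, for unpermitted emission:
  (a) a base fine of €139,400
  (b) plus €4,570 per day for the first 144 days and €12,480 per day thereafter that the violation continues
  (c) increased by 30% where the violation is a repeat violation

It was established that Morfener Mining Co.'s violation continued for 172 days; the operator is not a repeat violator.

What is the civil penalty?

First 144 days: 144 × €4,570 = €658,080
Remaining days: (172 − 144) × €12,480 = €349,440
Per-day component: €658,080 + €349,440 = €1,007,520
Base plus per-day: €139,400 + €1,007,520 = €1,146,920
The operator is not a repeat violator: no 30% increase.

€1,146,920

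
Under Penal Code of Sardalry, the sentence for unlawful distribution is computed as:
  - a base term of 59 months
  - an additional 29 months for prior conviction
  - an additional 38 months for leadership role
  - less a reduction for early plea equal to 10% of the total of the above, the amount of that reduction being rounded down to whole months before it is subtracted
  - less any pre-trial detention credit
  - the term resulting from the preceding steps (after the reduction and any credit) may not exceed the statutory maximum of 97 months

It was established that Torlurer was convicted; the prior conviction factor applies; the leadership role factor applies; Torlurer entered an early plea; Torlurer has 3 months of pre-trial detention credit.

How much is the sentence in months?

Prior conviction enhancement: +29 months
Leadership role enhancement: +38 months
Adjusted term: 59 months + 29 months + 38 months = 126 months
Early plea reduction: 10% of 126 months = 12 months (rounded down)
After reduction: 126 − 12 = 114 months
Less pre-trial detention credit: 114 months − 3 months = 111 months
Cap at 97 months: 111 months exceeds the cap → 97 months

Sentence: 97 months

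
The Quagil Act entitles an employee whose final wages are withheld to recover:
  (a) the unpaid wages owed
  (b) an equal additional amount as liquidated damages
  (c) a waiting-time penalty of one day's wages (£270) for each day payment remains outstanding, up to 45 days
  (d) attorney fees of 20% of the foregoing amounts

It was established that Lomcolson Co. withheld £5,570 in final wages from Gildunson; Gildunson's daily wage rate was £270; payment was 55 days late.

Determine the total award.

Liquidated damages (equal amount): £5,570
Penalty days: min(55, 45) = 45
Waiting-time penalty: 45 × £270 = £12,150
Subtotal: £5,570 + £5,570 + £12,150 = £23,290
Attorney fees: 20% of £23,290 = £4,658
Total award: £23,290 + £4,658 = £27,948

£27,948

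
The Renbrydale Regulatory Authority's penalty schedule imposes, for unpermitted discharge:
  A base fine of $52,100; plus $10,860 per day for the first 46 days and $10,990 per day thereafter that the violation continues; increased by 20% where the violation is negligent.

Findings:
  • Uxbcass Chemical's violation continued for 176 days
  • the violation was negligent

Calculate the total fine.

First 46 days: 46 × $10,860 = $499,560
Remaining days: (176 − 46) × $10,990 = $1,428,700
Per-day component: $499,560 + $1,428,700 = $1,928,260
Base plus per-day: $52,100 + $1,928,260 = $1,980,360
Enhancement: 20% of $1,980,360 = $396,072
Enhanced fine: $1,980,360 + $396,072 = $2,376,432

Civil penalty: $2,376,432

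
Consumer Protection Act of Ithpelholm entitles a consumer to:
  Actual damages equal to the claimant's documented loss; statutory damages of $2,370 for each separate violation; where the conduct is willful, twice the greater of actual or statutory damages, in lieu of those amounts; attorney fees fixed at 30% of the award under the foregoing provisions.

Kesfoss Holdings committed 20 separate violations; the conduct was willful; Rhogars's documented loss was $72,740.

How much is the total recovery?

$189,124

Statutory damages: 20 × $2,370 = $47,400
Greater of actual damages ($72,740) or statutory damages ($47,400): $72,740
Doubled: 2 × $72,740 = $145,480
Attorney fees: 30% of $145,480 = $43,644
Total recovery: $145,480 + $43,644 = $189,124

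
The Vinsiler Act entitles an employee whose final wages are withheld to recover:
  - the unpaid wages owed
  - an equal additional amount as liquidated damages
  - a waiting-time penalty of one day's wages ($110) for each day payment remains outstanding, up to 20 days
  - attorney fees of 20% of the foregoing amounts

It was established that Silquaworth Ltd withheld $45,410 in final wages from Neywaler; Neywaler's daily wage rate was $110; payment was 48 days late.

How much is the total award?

Total award: $111,624

Liquidated damages (equal amount): $45,410
Penalty days: min(48, 20) = 20
Waiting-time penalty: 20 × $110 = $2,200
Subtotal: $45,410 + $45,410 + $2,200 = $93,020
Attorney fees: 20% of $93,020 = $18,604
Total award: $93,020 + $18,604 = $111,624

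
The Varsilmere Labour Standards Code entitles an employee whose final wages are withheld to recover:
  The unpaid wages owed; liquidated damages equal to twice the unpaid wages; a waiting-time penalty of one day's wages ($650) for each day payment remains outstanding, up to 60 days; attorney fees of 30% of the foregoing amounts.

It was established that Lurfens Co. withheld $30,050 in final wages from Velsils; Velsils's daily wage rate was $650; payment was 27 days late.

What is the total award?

$140,010

Doubled: 2 × $30,050 = $60,100
Penalty days: min(27, 60) = 27
Waiting-time penalty: 27 × $650 = $17,550
Subtotal: $30,050 + $60,100 + $17,550 = $107,700
Attorney fees: 30% of $107,700 = $32,310
Total award: $107,700 + $32,310 = $140,010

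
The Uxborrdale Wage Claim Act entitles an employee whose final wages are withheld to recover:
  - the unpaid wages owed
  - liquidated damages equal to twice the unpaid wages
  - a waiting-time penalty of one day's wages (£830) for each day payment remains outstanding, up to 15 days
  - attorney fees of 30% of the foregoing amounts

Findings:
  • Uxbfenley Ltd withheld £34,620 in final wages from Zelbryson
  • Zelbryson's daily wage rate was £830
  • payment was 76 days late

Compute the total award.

£151,203

Doubled: 2 × £34,620 = £69,240
Penalty days: min(76, 15) = 15
Waiting-time penalty: 15 × £830 = £12,450
Subtotal: £34,620 + £69,240 + £12,450 = £116,310
Attorney fees: 30% of £116,310 = £34,893
Total award: £116,310 + £34,893 = £151,203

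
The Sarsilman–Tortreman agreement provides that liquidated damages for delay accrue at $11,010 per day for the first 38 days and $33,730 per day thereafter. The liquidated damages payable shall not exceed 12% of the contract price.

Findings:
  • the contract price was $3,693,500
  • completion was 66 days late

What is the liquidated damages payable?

$443,220

First 38 days: 38 × $11,010 = $418,380
Remaining days: (66 − 38) × $33,730 = $944,440
Accrued per-day damages: $418,380 + $944,440 = $1,362,820
Cap: 12% of $3,693,500 = $443,220
Cap at $443,220: $1,362,820 exceeds the cap → $443,220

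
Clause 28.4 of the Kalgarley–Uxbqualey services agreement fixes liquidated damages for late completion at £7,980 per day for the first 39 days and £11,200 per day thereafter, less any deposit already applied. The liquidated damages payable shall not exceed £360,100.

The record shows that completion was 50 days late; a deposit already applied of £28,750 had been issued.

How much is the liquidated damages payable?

Liquidated damages: £360,100

First 39 days: 39 × £7,980 = £311,220
Remaining days: (50 − 39) × £11,200 = £123,200
Accrued per-day damages: £311,220 + £123,200 = £434,420
Less deposit already applied: £434,420 − £28,750 = £405,670
Cap at £360,100: £405,670 exceeds the cap → £360,100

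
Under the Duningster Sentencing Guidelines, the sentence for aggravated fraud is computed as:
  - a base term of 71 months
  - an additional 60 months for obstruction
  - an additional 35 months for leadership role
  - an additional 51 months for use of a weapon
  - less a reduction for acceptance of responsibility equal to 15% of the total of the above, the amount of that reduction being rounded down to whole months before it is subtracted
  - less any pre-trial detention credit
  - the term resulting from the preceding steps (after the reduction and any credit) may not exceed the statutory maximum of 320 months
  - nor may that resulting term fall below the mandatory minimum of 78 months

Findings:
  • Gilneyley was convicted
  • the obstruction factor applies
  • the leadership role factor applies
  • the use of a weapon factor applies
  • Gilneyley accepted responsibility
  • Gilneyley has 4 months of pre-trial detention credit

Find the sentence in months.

Obstruction enhancement: +60 months
Leadership role enhancement: +35 months
Use of a weapon enhancement: +51 months
Adjusted term: 71 months + 60 months + 35 months + 51 months = 217 months
Acceptance of responsibility reduction: 15% of 217 months = 32 months (rounded down)
After reduction: 217 − 32 = 185 months
Less pre-trial detention credit: 185 months − 4 months = 181 months
Cap at 320 months: 181 months is within the cap, no reduction.
Minimum 78 months: 181 months meets the minimum, no increase.

181 months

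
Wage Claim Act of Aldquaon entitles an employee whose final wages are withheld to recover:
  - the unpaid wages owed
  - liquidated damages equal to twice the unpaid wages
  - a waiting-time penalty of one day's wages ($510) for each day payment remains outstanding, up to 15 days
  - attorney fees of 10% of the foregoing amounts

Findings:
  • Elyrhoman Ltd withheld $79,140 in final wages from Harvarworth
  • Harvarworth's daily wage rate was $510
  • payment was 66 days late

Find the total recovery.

Doubled: 2 × $79,140 = $158,280
Penalty days: min(66, 15) = 15
Waiting-time penalty: 15 × $510 = $7,650
Subtotal: $79,140 + $158,280 + $7,650 = $245,070
Attorney fees: 10% of $245,070 = $24,507
Total award: $245,070 + $24,507 = $269,577

$269,577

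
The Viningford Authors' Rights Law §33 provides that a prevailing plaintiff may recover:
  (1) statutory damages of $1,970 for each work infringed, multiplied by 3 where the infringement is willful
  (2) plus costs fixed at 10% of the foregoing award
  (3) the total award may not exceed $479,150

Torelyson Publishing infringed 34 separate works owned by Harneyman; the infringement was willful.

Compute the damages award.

Statutory damages: 34 × $1,970 = $66,980
Trebled: 3 × $66,980 = $200,940
Costs: 10% of $200,940 = $20,094
Award plus costs: $200,940 + $20,094 = $221,034
Cap at $479,150: $221,034 is within the cap, no reduction.

$221,034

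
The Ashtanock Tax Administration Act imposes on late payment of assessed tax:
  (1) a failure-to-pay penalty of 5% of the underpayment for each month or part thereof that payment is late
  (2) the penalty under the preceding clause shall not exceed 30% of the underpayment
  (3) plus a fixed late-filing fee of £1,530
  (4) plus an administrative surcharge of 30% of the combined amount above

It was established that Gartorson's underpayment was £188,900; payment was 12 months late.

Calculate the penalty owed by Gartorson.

£75,660

Accrued rate: 5% × 12 = 60%, capped at 30% → 30%
Failure-to-pay penalty: 30% of £188,900 = £56,670
Penalty before surcharge: £56,670 + £1,530 = £58,200
Administrative surcharge: 30% of £58,200 = £17,460
Total penalty: £58,200 + £17,460 = £75,660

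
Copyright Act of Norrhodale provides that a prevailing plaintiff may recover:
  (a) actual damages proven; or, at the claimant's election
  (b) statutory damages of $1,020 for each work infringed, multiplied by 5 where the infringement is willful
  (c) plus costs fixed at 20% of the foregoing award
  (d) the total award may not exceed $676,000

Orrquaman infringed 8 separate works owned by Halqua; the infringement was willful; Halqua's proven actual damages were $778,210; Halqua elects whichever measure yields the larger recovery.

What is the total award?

$676,000

Statutory damages: 8 × $1,020 = $8,160
Multiplied by 5: 5 × $8,160 = $40,800
Greater of actual damages ($778,210) or enhanced statutory damages ($40,800): $778,210
Costs: 20% of $778,210 = $155,642
Award plus costs: $778,210 + $155,642 = $933,852
Cap at $676,000: $933,852 exceeds the cap → $676,000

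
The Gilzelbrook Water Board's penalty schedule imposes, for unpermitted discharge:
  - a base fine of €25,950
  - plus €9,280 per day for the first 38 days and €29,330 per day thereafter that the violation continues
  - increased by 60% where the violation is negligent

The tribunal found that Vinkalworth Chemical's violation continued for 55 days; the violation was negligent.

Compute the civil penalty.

First 38 days: 38 × €9,280 = €352,640
Remaining days: (55 − 38) × €29,330 = €498,610
Per-day component: €352,640 + €498,610 = €851,250
Base plus per-day: €25,950 + €851,250 = €877,200
Enhancement: 60% of €877,200 = €526,320
Enhanced fine: €877,200 + €526,320 = €1,403,520

€1,403,520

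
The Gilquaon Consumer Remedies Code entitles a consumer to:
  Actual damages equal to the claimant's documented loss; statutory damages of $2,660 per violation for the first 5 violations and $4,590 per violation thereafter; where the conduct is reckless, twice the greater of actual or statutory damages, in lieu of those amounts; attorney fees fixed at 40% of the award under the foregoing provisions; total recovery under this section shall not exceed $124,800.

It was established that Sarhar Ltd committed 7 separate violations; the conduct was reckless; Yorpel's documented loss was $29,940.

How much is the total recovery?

Total recovery: $83,832

First 5 violations: 5 × $2,660 = $13,300
Remaining violations: (7 − 5) × $4,590 = $9,180
Statutory damages: $13,300 + $9,180 = $22,480
Greater of actual damages ($29,940) or statutory damages ($22,480): $29,940
Doubled: 2 × $29,940 = $59,880
Attorney fees: 40% of $59,880 = $23,952
Total before cap: $59,880 + $23,952 = $83,832
Cap at $124,800: $83,832 is within the cap, no reduction.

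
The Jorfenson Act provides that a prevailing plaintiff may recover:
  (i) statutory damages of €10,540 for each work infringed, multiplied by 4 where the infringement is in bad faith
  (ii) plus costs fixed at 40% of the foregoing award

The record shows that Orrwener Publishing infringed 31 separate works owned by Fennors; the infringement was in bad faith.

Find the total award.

€1,829,744

Statutory damages: 31 × €10,540 = €326,740
Multiplied by 4: 4 × €326,740 = €1,306,960
Costs: 40% of €1,306,960 = €522,784
Award plus costs: €1,306,960 + €522,784 = €1,829,744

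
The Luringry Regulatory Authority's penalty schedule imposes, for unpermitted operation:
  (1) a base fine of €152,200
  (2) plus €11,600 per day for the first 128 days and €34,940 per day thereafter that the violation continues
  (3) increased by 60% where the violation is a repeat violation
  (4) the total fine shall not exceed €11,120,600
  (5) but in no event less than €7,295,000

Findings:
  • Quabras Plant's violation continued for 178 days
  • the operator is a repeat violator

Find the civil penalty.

€7,295,000

First 128 days: 128 × €11,600 = €1,484,800
Remaining days: (178 − 128) × €34,940 = €1,747,000
Per-day component: €1,484,800 + €1,747,000 = €3,231,800
Base plus per-day: €152,200 + €3,231,800 = €3,384,000
Enhancement: 60% of €3,384,000 = €2,030,400
Enhanced fine: €3,384,000 + €2,030,400 = €5,414,400
Cap at €11,120,600: €5,414,400 is within the cap, no reduction.
Minimum €7,295,000: €5,414,400 is below the minimum → €7,295,000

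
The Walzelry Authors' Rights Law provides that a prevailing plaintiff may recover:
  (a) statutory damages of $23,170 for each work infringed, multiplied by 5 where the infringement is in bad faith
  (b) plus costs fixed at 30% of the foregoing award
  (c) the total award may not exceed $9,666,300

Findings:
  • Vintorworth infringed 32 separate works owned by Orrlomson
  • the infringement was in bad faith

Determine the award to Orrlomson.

Statutory damages: 32 × $23,170 = $741,440
Multiplied by 5: 5 × $741,440 = $3,707,200
Costs: 30% of $3,707,200 = $1,112,160
Award plus costs: $3,707,200 + $1,112,160 = $4,819,360
Cap at $9,666,300: $4,819,360 is within the cap, no reduction.

$4,819,360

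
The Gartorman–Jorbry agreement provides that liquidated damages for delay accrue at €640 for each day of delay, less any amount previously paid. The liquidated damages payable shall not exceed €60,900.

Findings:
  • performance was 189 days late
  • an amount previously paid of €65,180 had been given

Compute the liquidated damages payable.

€55,780

Per-day damages: 189 × €640 = €120,960
Less amount previously paid: €120,960 − €65,180 = €55,780
Cap at €60,900: €55,780 is within the cap, no reduction.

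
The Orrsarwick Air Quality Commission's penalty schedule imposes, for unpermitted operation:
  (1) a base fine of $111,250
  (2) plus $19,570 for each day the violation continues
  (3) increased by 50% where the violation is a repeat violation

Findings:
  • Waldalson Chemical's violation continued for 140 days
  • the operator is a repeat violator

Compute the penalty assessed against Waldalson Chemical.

Per-day component: 140 × $19,570 = $2,739,800
Base plus per-day: $111,250 + $2,739,800 = $2,851,050
Enhancement: 50% of $2,851,050 = $1,425,525
Enhanced fine: $2,851,050 + $1,425,525 = $4,276,575

$4,276,575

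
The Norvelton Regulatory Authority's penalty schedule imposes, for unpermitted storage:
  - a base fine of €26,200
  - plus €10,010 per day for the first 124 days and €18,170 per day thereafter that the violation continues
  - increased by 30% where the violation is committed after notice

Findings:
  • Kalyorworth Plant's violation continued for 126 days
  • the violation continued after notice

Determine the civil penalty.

€1,694,914

First 124 days: 124 × €10,010 = €1,241,240
Remaining days: (126 − 124) × €18,170 = €36,340
Per-day component: €1,241,240 + €36,340 = €1,277,580
Base plus per-day: €26,200 + €1,277,580 = €1,303,780
Enhancement: 30% of €1,303,780 = €391,134
Enhanced fine: €1,303,780 + €391,134 = €1,694,914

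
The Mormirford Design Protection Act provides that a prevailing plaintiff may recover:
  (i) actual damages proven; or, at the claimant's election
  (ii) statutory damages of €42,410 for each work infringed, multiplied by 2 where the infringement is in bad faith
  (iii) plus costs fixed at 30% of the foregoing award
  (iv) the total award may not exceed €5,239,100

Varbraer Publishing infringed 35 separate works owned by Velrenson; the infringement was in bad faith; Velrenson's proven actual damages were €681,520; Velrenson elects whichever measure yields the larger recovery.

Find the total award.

Statutory damages: 35 × €42,410 = €1,484,350
Doubled: 2 × €1,484,350 = €2,968,700
Greater of actual damages (€681,520) or enhanced statutory damages (€2,968,700): €2,968,700
Costs: 30% of €2,968,700 = €890,610
Award plus costs: €2,968,700 + €890,610 = €3,859,310
Cap at €5,239,100: €3,859,310 is within the cap, no reduction.

€3,859,310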